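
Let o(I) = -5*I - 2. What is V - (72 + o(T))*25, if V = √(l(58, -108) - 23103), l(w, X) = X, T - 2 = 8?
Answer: -500 + 3*I*√2579 ≈ -500.0 + 152.35*I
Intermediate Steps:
T = 10 (T = 2 + 8 = 10)
o(I) = -2 - 5*I
V = 3*I*√2579 (V = √(-108 - 23103) = √(-23211) = 3*I*√2579 ≈ 152.35*I)
V - (72 + o(T))*25 = 3*I*√2579 - (72 + (-2 - 5*10))*25 = 3*I*√2579 - (72 + (-2 - 50))*25 = 3*I*√2579 - (72 - 52)*25 = 3*I*√2579 - 20*25 = 3*I*√2579 - 1*500 = 3*I*√2579 - 500 = -500 + 3*I*√2579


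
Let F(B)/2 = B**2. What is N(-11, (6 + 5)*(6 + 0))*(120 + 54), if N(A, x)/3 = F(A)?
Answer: 126324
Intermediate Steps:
F(B) = 2*B**2
N(A, x) = 6*A**2 (N(A, x) = 3*(2*A**2) = 6*A**2)
N(-11, (6 + 5)*(6 + 0))*(120 + 54) = (6*(-11)**2)*(120 + 54) = (6*121)*174 = 726*174 = 126324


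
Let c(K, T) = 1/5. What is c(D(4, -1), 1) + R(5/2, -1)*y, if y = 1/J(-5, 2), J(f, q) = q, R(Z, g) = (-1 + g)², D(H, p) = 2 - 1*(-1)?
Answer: 11/5 ≈ 2.2000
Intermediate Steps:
D(H, p) = 3 (D(H, p) = 2 + 1 = 3)
c(K, T) = ⅕
y = ½ (y = 1/2 = ½ ≈ 0.50000)
c(D(4, -1), 1) + R(5/2, -1)*y = ⅕ + (-1 - 1)²*(½) = ⅕ + (-2)²*(½) = ⅕ + 4*(½) = ⅕ + 2 = 11/5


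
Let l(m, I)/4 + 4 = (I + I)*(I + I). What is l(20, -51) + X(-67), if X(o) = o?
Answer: 41533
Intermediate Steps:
l(m, I) = -16 + 16*I**2 (l(m, I) = -16 + 4*((I + I)*(I + I)) = -16 + 4*((2*I)*(2*I)) = -16 + 4*(4*I**2) = -16 + 16*I**2)
l(20, -51) + X(-67) = (-16 + 16*(-51)**2) - 67 = (-16 + 16*2601) - 67 = (-16 + 41616) - 67 = 41600 - 67 = 41533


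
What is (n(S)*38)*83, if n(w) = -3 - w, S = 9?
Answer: -37848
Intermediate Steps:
(n(S)*38)*83 = ((-3 - 1*9)*38)*83 = ((-3 - 9)*38)*83 = -12*38*83 = -456*83 = -37848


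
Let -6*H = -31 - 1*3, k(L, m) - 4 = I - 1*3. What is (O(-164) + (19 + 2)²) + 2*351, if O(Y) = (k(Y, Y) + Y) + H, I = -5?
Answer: 2942/3 ≈ 980.67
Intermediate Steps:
k(L, m) = -4 (k(L, m) = 4 + (-5 - 1*3) = 4 + (-5 - 3) = 4 - 8 = -4)
H = 17/3 (H = -(-31 - 1*3)/6 = -(-31 - 3)/6 = -⅙*(-34) = 17/3 ≈ 5.6667)
O(Y) = 5/3 + Y (O(Y) = (-4 + Y) + 17/3 = 5/3 + Y)
(O(-164) + (19 + 2)²) + 2*351 = ((5/3 - 164) + (19 + 2)²) + 2*351 = (-487/3 + 21²) + 702 = (-487/3 + 441) + 702 = 836/3 + 702 = 2942/3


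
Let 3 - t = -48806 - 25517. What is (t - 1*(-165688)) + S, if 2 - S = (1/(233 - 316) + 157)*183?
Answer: 17536838/83 ≈ 2.1129e+5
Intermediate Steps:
t = 74326 (t = 3 - (-48806 - 25517) = 3 - 1*(-74323) = 3 + 74323 = 74326)
S = -2384324/83 (S = 2 - (1/(233 - 316) + 157)*183 = 2 - (1/(-83) + 157)*183 = 2 - (-1/83 + 157)*183 = 2 - 13030*183/83 = 2 - 1*2384490/83 = 2 - 2384490/83 = -2384324/83 ≈ -28727.)
(t - 1*(-165688)) + S = (74326 - 1*(-165688)) - 2384324/83 = (74326 + 165688) - 2384324/83 = 240014 - 2384324/83 = 17536838/83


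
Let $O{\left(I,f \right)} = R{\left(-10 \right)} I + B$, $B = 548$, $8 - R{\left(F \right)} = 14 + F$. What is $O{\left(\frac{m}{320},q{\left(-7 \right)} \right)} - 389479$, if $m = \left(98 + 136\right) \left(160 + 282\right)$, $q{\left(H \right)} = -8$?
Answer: $- \frac{7752763}{20} \approx -3.8764 \cdot 10^{5}$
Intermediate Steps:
$R{\left(F \right)} = -6 - F$ ($R{\left(F \right)} = 8 - \left(14 + F\right) = -6 - F$)
$m = 103428$ ($m = 234 \cdot 442 = 103428$)
$O{\left(I,f \right)} = 548 + 4 I$ ($O{\left(I,f \right)} = \left(-6 - -10\right) I + 548 = \left(-6 + 10\right) I + 548 = 4 I + 548 = 548 + 4 I$)
$O{\left(\frac{m}{320},q{\left(-7 \right)} \right)} - 389479 = \left(548 + 4 \cdot \frac{103428}{320}\right) - 389479 = \left(548 + 4 \cdot 103428 \cdot \frac{1}{320}\right) - 389479 = \left(548 + 4 \cdot \frac{25857}{80}\right) - 389479 = \left(548 + \frac{25857}{20}\right) - 389479 = \frac{36817}{20} - 389479 = - \frac{7752763}{20}$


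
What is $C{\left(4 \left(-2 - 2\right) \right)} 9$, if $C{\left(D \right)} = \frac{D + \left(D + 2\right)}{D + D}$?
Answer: $\frac{135}{16} \approx 8.4375$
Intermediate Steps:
$C{\left(D \right)} = \frac{2 + 2 D}{2 D}$ ($C{\left(D \right)} = \frac{D + \left(2 + D\right)}{2 D} = \left(2 + 2 D\right) \frac{1}{2 D} = \frac{2 + 2 D}{2 D}$)
$C{\left(4 \left(-2 - 2\right) \right)} 9 = \frac{1 + 4 \left(-2 - 2\right)}{4 \left(-2 - 2\right)} 9 = \frac{1 + 4 \left(-4\right)}{4 \left(-4\right)} 9 = \frac{1 - 16}{-16} \cdot 9 = \left(- \frac{1}{16}\right) \left(-15\right) 9 = \frac{15}{16} \cdot 9 = \frac{135}{16}$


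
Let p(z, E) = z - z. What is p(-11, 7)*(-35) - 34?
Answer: -34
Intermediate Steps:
p(z, E) = 0
p(-11, 7)*(-35) - 34 = 0*(-35) - 34 = 0 - 34 = -34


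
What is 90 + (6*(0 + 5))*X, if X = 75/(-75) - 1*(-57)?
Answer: 1770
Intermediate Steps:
X = 56 (X = 75*(-1/75) + 57 = -1 + 57 = 56)
90 + (6*(0 + 5))*X = 90 + (6*(0 + 5))*56 = 90 + (6*5)*56 = 90 + 30*56 = 90 + 1680 = 1770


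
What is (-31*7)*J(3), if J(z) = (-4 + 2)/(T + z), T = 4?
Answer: 62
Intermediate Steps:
J(z) = -2/(4 + z) (J(z) = (-4 + 2)/(4 + z) = -2/(4 + z))
(-31*7)*J(3) = (-31*7)*(-2/(4 + 3)) = -(-434)/7 = -217*(-2/7) = 62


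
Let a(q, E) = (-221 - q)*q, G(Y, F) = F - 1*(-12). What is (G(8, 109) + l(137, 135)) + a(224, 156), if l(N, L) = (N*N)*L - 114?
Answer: 2434142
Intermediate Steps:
l(N, L) = -114 + L*N**2 (l(N, L) = N**2*L - 114 = L*N**2 - 114 = -114 + L*N**2)
G(Y, F) = 12 + F (G(Y, F) = F + 12 = 12 + F)
a(q, E) = q*(-221 - q)
(G(8, 109) + l(137, 135)) + a(224, 156) = ((12 + 109) + (-114 + 135*137**2)) - 1*224*(221 + 224) = (121 + (-114 + 135*18769)) - 1*224*445 = (121 + (-114 + 2533815)) - 99680 = (121 + 2533701) - 99680 = 2533822 - 99680 = 2434142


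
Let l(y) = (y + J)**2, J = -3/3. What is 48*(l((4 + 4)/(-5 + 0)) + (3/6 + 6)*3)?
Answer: 31512/25 ≈ 1260.5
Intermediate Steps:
J = -1 (J = -3*1/3 = -1)
l(y) = (-1 + y)**2 (l(y) = (y - 1)**2 = (-1 + y)**2)
48*(l((4 + 4)/(-5 + 0)) + (3/6 + 6)*3) = 48*((-1 + (4 + 4)/(-5 + 0))**2 + (3/6 + 6)*3) = 48*((-1 + 8/(-5))**2 + (3*(1/6) + 6)*3) = 48*((-1 + 8*(-1/5))**2 + (1/2 + 6)*3) = 48*((-1 - 8/5)**2 + (13/2)*3) = 48*((-13/5)**2 + 39/2) = 48*(169/25 + 39/2) = 48*(1313/50) = 31512/25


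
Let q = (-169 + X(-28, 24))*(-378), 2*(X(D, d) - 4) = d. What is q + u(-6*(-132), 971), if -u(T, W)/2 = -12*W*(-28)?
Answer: -594678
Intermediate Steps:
X(D, d) = 4 + d/2
u(T, W) = -672*W (u(T, W) = -2*(-12*W)*(-28) = -672*W)
q = 57834 (q = (-169 + (4 + (1/2)*24))*(-378) = (-169 + (4 + 12))*(-378) = (-169 + 16)*(-378) = -153*(-378) = 57834)
q + u(-6*(-132), 971) = 57834 - 672*971 = 57834 - 652512 = -594678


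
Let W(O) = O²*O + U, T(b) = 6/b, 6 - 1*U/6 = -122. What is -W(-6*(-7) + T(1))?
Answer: -111360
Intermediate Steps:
U = 768 (U = 36 - 6*(-122) = 36 + 732 = 768)
W(O) = 768 + O³ (W(O) = O²*O + 768 = O³ + 768 = 768 + O³)
-W(-6*(-7) + T(1)) = -(768 + (-6*(-7) + 6/1)³) = -(768 + (42 + 6*1)³) = -(768 + (42 + 6)³) = -(768 + 48³) = -(768 + 110592) = -1*111360 = -111360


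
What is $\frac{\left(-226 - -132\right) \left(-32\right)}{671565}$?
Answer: $\frac{3008}{671565} \approx 0.0044791$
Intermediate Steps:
$\frac{\left(-226 - -132\right) \left(-32\right)}{671565} = \left(-226 + 132\right) \left(-32\right) \frac{1}{671565} = \left(-94\right) \left(-32\right) \frac{1}{671565} = 3008 \cdot \frac{1}{671565} = \frac{3008}{671565}$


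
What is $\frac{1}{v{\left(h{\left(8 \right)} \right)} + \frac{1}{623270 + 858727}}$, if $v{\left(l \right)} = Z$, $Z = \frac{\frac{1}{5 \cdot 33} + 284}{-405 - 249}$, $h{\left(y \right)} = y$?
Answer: $- \frac{4846130190}{2104477379} \approx -2.3028$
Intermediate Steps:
$Z = - \frac{46861}{107910}$ ($Z = \frac{\frac{1}{165} + 284}{-654} = \left(\frac{1}{165} + 284\right) \left(- \frac{1}{654}\right) = \frac{46861}{165} \left(- \frac{1}{654}\right) = - \frac{46861}{107910} \approx -0.43426$)
$v{\left(l \right)} = - \frac{46861}{107910}$
$\frac{1}{v{\left(h{\left(8 \right)} \right)} + \frac{1}{623270 + 858727}} = \frac{1}{- \frac{46861}{107910} + \frac{1}{623270 + 858727}} = \frac{1}{- \frac{46861}{107910} + \frac{1}{1481997}} = \frac{1}{- \frac{2104477379}{4846130190}} = - \frac{4846130190}{2104477379}$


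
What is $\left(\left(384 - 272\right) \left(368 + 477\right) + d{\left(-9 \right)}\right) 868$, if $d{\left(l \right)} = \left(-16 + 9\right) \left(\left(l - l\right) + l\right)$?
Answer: $82202204$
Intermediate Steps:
$d{\left(l \right)} = - 7 l$ ($d{\left(l \right)} = - 7 \left(0 + l\right) = - 7 l$)
$\left(\left(384 - 272\right) \left(368 + 477\right) + d{\left(-9 \right)}\right) 868 = \left(\left(384 - 272\right) \left(368 + 477\right) - -63\right) 868 = \left(112 \cdot 845 + 63\right) 868 = \left(94640 + 63\right) 868 = 94703 \cdot 868 = 82202204$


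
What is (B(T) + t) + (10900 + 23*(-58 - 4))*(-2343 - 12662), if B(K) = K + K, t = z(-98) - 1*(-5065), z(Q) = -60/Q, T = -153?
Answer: -6965477909/49 ≈ -1.4215e+8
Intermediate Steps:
t = 248215/49 (t = -60/(-98) - 1*(-5065) = -60*(-1/98) + 5065 = 30/49 + 5065 = 248215/49 ≈ 5065.6)
B(K) = 2*K
(B(T) + t) + (10900 + 23*(-58 - 4))*(-2343 - 12662) = (2*(-153) + 248215/49) + (10900 + 23*(-58 - 4))*(-2343 - 12662) = (-306 + 248215/49) + (10900 + 23*(-62))*(-15005) = 233221/49 + (10900 - 1426)*(-15005) = 233221/49 + 9474*(-15005) = 233221/49 - 142157370 = -6965477909/49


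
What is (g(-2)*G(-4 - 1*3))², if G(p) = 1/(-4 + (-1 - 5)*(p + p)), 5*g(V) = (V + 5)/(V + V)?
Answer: 9/2560000 ≈ 3.5156e-6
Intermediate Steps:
g(V) = (5 + V)/(10*V) (g(V) = ((V + 5)/(V + V))/5 = ((5 + V)/((2*V)))/5 = ((5 + V)*(1/(2*V)))/5 = ((5 + V)/(2*V))/5 = (5 + V)/(10*V))
G(p) = 1/(-4 - 12*p)
(g(-2)*G(-4 - 1*3))² = (((⅒)*(5 - 2)/(-2))*(-1/(4 + 12*(-4 - 1*3))))² = (((⅒)*(-½)*3)*(-1/(4 + 12*(-4 - 3))))² = (-(-3)/(20*(4 + 12*(-7))))² = (-(-3)/(20*(4 - 84)))² = (-(-3)/(20*(-80)))² = (-(-3)*(-1)/(20*80))² = (-3/20*1/80)² = (-3/1600)² = 9/2560000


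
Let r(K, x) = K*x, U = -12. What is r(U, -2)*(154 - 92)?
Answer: 1488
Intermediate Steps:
r(U, -2)*(154 - 92) = (-12*(-2))*(154 - 92) = 24*62 = 1488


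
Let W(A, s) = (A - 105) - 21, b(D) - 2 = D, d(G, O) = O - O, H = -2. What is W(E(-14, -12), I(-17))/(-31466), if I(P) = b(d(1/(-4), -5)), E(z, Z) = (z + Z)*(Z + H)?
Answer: -119/15733 ≈ -0.0075637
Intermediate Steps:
E(z, Z) = (-2 + Z)*(Z + z) (E(z, Z) = (z + Z)*(Z - 2) = (Z + z)*(-2 + Z) = (-2 + Z)*(Z + z))
d(G, O) = 0
b(D) = 2 + D
I(P) = 2 (I(P) = 2 + 0 = 2)
W(A, s) = -126 + A (W(A, s) = (-105 + A) - 21 = -126 + A)
W(E(-14, -12), I(-17))/(-31466) = (-126 + ((-12)**2 - 2*(-12) - 2*(-14) - 12*(-14)))/(-31466) = (-126 + (144 + 24 + 28 + 168))*(-1/31466) = (-126 + 364)*(-1/31466) = 238*(-1/31466) = -119/15733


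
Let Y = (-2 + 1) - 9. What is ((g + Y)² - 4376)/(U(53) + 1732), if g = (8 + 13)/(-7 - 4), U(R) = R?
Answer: -102467/43197 ≈ -2.3721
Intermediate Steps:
Y = -10 (Y = -1 - 9 = -10)
g = -21/11 (g = 21/(-11) = 21*(-1/11) = -21/11 ≈ -1.9091)
((g + Y)² - 4376)/(U(53) + 1732) = ((-21/11 - 10)² - 4376)/(53 + 1732) = ((-131/11)² - 4376)/1785 = (17161/121 - 4376)*(1/1785) = -512335/121*1/1785 = -102467/43197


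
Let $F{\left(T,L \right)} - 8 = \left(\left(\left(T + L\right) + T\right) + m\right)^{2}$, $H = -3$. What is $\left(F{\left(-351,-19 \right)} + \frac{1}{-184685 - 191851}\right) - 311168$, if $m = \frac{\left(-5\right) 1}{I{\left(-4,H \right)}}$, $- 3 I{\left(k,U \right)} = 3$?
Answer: $\frac{75870497855}{376536} \approx 2.015 \cdot 10^{5}$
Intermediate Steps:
$I{\left(k,U \right)} = -1$ ($I{\left(k,U \right)} = \left(- \frac{1}{3}\right) 3 = -1$)
$m = 5$ ($m = \frac{\left(-5\right) 1}{-1} = \left(-5\right) \left(-1\right) = 5$)
$F{\left(T,L \right)} = 8 + \left(5 + L + 2 T\right)^{2}$ ($F{\left(T,L \right)} = 8 + \left(\left(\left(T + L\right) + T\right) + 5\right)^{2} = 8 + \left(\left(\left(L + T\right) + T\right) + 5\right)^{2} = 8 + \left(\left(L + 2 T\right) + 5\right)^{2} = 8 + \left(5 + L + 2 T\right)^{2}$)
$\left(F{\left(-351,-19 \right)} + \frac{1}{-184685 - 191851}\right) - 311168 = \left(\left(8 + \left(5 - 19 + 2 \left(-351\right)\right)^{2}\right) + \frac{1}{-184685 - 191851}\right) - 311168 = \left(\left(8 + \left(5 - 19 - 702\right)^{2}\right) + \frac{1}{-376536}\right) - 311168 = \left(\left(8 + \left(-716\right)^{2}\right) - \frac{1}{376536}\right) - 311168 = \left(\left(8 + 512656\right) - \frac{1}{376536}\right) - 311168 = \left(512664 - \frac{1}{376536}\right) - 311168 = \frac{193036451903}{376536} - 311168 = \frac{75870497855}{376536}$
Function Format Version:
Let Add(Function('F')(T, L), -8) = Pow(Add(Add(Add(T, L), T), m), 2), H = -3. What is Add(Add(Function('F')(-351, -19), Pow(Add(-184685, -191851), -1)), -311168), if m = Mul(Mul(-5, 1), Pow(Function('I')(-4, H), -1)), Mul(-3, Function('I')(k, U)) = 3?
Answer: Rational(75870497855, 376536) ≈ 2.0150e+5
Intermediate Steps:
Function('I')(k, U) = -1 (Function('I')(k, U) = Mul(Rational(-1, 3), 3) = -1)
m = 5 (m = Mul(Mul(-5, 1), Pow(-1, -1)) = Mul(-5, -1) = 5)
Function('F')(T, L) = Add(8, Pow(Add(5, L, Mul(2, T)), 2)) (Function('F')(T, L) = Add(8, Pow(Add(Add(Add(T, L), T), 5), 2)) = Add(8, Pow(Add(Add(Add(L, T), T), 5), 2)) = Add(8, Pow(Add(Add(L, Mul(2, T)), 5), 2)) = Add(8, Pow(Add(5, L, Mul(2, T)), 2)))
Add(Add(Function('F')(-351, -19), Pow(Add(-184685, -191851), -1)), -311168) = Add(Add(Add(8, Pow(Add(5, -19, Mul(2, -351)), 2)), Pow(Add(-184685, -191851), -1)), -311168) = Add(Add(Add(8, Pow(Add(5, -19, -702), 2)), Pow(-376536, -1)), -311168) = Add(Add(Add(8, Pow(-716, 2)), Rational(-1, 376536)), -311168) = Add(Add(Add(8, 512656), Rational(-1, 376536)), -311168) = Add(Add(512664, Rational(-1, 376536)), -311168) = Add(Rational(193036451903, 376536), -311168) = Rational(75870497855, 376536)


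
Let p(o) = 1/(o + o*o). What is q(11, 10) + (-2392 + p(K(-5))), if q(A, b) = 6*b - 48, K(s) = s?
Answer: -47599/20 ≈ -2379.9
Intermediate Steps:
p(o) = 1/(o + o²)
q(A, b) = -48 + 6*b
q(11, 10) + (-2392 + p(K(-5))) = (-48 + 6*10) + (-2392 + 1/((-5)*(1 - 5))) = (-48 + 60) + (-2392 - ⅕/(-4)) = 12 + (-2392 - ⅕*(-¼)) = 12 + (-2392 + 1/20) = 12 - 47839/20 = -47599/20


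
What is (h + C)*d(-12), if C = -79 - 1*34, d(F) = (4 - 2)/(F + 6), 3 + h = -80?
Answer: 196/3 ≈ 65.333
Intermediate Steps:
h = -83 (h = -3 - 80 = -83)
d(F) = 2/(6 + F)
C = -113 (C = -79 - 34 = -113)
(h + C)*d(-12) = (-83 - 113)*(2/(6 - 12)) = -392/(-6) = -392*(-1)/6 = -196*(-1/3) = 196/3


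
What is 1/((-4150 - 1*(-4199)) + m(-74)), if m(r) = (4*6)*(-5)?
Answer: -1/71 ≈ -0.014085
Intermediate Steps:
m(r) = -120 (m(r) = 24*(-5) = -120)
1/((-4150 - 1*(-4199)) + m(-74)) = 1/((-4150 - 1*(-4199)) - 120) = 1/((-4150 + 4199) - 120) = 1/(49 - 120) = 1/(-71) = -1/71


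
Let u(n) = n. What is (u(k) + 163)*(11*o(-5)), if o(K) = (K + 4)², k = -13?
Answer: 1650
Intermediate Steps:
o(K) = (4 + K)²
(u(k) + 163)*(11*o(-5)) = (-13 + 163)*(11*(4 - 5)²) = 150*(11*(-1)²) = 150*(11*1) = 150*11 = 1650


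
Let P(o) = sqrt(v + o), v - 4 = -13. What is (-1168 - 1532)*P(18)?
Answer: -8100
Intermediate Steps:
v = -9 (v = 4 - 13 = -9)
P(o) = sqrt(-9 + o)
(-1168 - 1532)*P(18) = (-1168 - 1532)*sqrt(-9 + 18) = -2700*sqrt(9) = -2700*3 = -8100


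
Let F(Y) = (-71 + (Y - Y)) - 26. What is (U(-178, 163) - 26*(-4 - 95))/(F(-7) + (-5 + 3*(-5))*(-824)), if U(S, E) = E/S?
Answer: 458009/2916174 ≈ 0.15706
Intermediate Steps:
F(Y) = -97 (F(Y) = (-71 + 0) - 26 = -71 - 26 = -97)
(U(-178, 163) - 26*(-4 - 95))/(F(-7) + (-5 + 3*(-5))*(-824)) = (163/(-178) - 26*(-4 - 95))/(-97 + (-5 + 3*(-5))*(-824)) = (163*(-1/178) - 26*(-99))/(-97 + (-5 - 15)*(-824)) = (-163/178 + 2574)/(-97 - 20*(-824)) = 458009/(178*(-97 + 16480)) = (458009/178)/16383 = (458009/178)*(1/16383) = 458009/2916174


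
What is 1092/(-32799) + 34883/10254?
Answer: 29049491/8623614 ≈ 3.3686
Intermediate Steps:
1092/(-32799) + 34883/10254 = 1092*(-1/32799) + 34883*(1/10254) = -28/841 + 34883/10254 = 29049491/8623614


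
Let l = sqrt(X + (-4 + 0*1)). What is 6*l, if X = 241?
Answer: 6*sqrt(237) ≈ 92.369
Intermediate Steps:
l = sqrt(237) (l = sqrt(241 + (-4 + 0*1)) = sqrt(241 + (-4 + 0)) = sqrt(241 - 4) = sqrt(237) ≈ 15.395)
6*l = 6*sqrt(237)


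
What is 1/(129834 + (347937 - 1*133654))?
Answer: 1/344117 ≈ 2.9060e-6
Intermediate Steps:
1/(129834 + (347937 - 1*133654)) = 1/(129834 + (347937 - 133654)) = 1/(129834 + 214283) = 1/344117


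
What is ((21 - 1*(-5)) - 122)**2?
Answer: 9216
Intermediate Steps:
((21 - 1*(-5)) - 122)**2 = ((21 + 5) - 122)**2 = (26 - 122)**2 = (-96)**2 = 9216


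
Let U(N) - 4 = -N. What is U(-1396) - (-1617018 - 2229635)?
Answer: 3848053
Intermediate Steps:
U(N) = 4 - N
U(-1396) - (-1617018 - 2229635) = (4 - 1*(-1396)) - (-1617018 - 2229635) = (4 + 1396) - 1*(-3846653) = 1400 + 3846653 = 3848053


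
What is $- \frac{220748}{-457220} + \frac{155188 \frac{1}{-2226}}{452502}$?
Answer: $\frac{13892610120796}{28783983677715} \approx 0.48265$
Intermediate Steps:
$- \frac{220748}{-457220} + \frac{155188 \frac{1}{-2226}}{452502} = \left(-220748\right) \left(- \frac{1}{457220}\right) + 155188 \left(- \frac{1}{2226}\right) \frac{1}{452502} = \frac{55187}{114305} - \frac{38797}{251817363} = \frac{13892610120796}{28783983677715}$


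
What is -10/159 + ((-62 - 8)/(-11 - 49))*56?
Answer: 10378/159 ≈ 65.270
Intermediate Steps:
-10/159 + ((-62 - 8)/(-11 - 49))*56 = -10*1/159 - 70/(-60)*56 = -10/159 - 70*(-1/60)*56 = -10/159 + (7/6)*56 = -10/159 + 196/3 = 10378/159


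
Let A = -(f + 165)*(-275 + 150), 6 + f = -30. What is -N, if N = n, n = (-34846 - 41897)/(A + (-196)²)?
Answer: 76743/54541 ≈ 1.4071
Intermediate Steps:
f = -36 (f = -6 - 30 = -36)
A = 16125 (A = -(-36 + 165)*(-275 + 150) = -129*(-125) = -1*(-16125) = 16125)
n = -76743/54541 (n = (-34846 - 41897)/(16125 + (-196)²) = -76743/(16125 + 38416) = -76743/54541 ≈ -1.4071)
N = -76743/54541 ≈ -1.4071
-N = -1*(-76743/54541) = 76743/54541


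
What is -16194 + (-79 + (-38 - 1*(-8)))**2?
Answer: -4313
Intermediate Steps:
-16194 + (-79 + (-38 - 1*(-8)))**2 = -16194 + (-79 + (-38 + 8))**2 = -16194 + (-79 - 30)**2 = -16194 + (-109)**2 = -16194 + 11881 = -4313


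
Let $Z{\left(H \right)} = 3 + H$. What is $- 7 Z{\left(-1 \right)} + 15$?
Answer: $1$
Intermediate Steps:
$- 7 Z{\left(-1 \right)} + 15 = - 7 \left(3 - 1\right) + 15 = \left(-7\right) 2 + 15 = -14 + 15 = 1$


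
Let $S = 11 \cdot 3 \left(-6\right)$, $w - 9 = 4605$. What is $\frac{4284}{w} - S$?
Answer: $\frac{152976}{769} \approx 198.93$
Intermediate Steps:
$w = 4614$ ($w = 9 + 4605 = 4614$)
$S = -198$ ($S = 33 \left(-6\right) = -198$)
$\frac{4284}{w} - S = \frac{4284}{4614} - -198 = 4284 \cdot \frac{1}{4614} + 198 = \frac{714}{769} + 198 = \frac{152976}{769}$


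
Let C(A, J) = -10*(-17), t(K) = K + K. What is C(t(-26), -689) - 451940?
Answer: -451770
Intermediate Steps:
t(K) = 2*K
C(A, J) = 170
C(t(-26), -689) - 451940 = 170 - 451940 = -451770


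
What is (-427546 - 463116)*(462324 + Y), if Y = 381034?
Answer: -751146922996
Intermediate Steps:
(-427546 - 463116)*(462324 + Y) = (-427546 - 463116)*(462324 + 381034) = -890662*843358 = -751146922996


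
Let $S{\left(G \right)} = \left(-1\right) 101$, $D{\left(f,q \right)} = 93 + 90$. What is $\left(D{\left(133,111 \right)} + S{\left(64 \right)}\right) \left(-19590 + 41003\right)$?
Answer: $1755866$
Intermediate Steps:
$D{\left(f,q \right)} = 183$
$S{\left(G \right)} = -101$
$\left(D{\left(133,111 \right)} + S{\left(64 \right)}\right) \left(-19590 + 41003\right) = \left(183 - 101\right) \left(-19590 + 41003\right) = 82 \cdot 21413 = 1755866$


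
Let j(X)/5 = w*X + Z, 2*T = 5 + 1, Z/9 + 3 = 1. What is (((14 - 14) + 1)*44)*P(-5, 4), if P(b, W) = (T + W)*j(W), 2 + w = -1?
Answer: -46200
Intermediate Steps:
Z = -18 (Z = -27 + 9*1 = -27 + 9 = -18)
T = 3 (T = (5 + 1)/2 = (½)*6 = 3)
w = -3 (w = -2 - 1 = -3)
j(X) = -90 - 15*X (j(X) = 5*(-3*X - 18) = 5*(-18 - 3*X) = -90 - 15*X)
P(b, W) = (-90 - 15*W)*(3 + W) (P(b, W) = (3 + W)*(-90 - 15*W) = (-90 - 15*W)*(3 + W))
(((14 - 14) + 1)*44)*P(-5, 4) = (((14 - 14) + 1)*44)*(15*(-6 - 1*4)*(3 + 4)) = ((0 + 1)*44)*(15*(-6 - 4)*7) = (1*44)*(15*(-10)*7) = 44*(-1050) = -46200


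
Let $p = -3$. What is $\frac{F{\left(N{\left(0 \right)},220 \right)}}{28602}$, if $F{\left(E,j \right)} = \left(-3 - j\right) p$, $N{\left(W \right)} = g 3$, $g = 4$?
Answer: $\frac{223}{9534} \approx 0.02339$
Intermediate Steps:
$N{\left(W \right)} = 12$ ($N{\left(W \right)} = 4 \cdot 3 = 12$)
$F{\left(E,j \right)} = 9 + 3 j$ ($F{\left(E,j \right)} = \left(-3 - j\right) \left(-3\right) = 9 + 3 j$)
$\frac{F{\left(N{\left(0 \right)},220 \right)}}{28602} = \frac{9 + 3 \cdot 220}{28602} = \left(9 + 660\right) \frac{1}{28602} = 669 \cdot \frac{1}{28602} = \frac{223}{9534}$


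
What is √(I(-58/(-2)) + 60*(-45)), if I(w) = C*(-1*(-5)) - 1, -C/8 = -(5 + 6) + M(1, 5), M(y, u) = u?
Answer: I*√2461 ≈ 49.608*I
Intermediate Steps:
C = 48 (C = -8*(-(5 + 6) + 5) = -8*(-1*11 + 5) = -8*(-11 + 5) = -8*(-6) = 48)
I(w) = 239 (I(w) = 48*(-1*(-5)) - 1 = 48*5 - 1 = 240 - 1 = 239)
√(I(-58/(-2)) + 60*(-45)) = √(239 + 60*(-45)) = √(239 - 2700) = √(-2461) = I*√2461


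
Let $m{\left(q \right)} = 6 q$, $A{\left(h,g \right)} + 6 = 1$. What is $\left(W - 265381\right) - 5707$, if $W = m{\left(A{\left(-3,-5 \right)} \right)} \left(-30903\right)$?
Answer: $656002$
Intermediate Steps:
$A{\left(h,g \right)} = -5$ ($A{\left(h,g \right)} = -6 + 1 = -5$)
$W = 927090$ ($W = 6 \left(-5\right) \left(-30903\right) = \left(-30\right) \left(-30903\right) = 927090$)
$\left(W - 265381\right) - 5707 = \left(927090 - 265381\right) - 5707 = 661709 - 5707 = 656002$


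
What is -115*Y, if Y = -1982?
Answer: 227930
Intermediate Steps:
-115*Y = -115*(-1982) = 227930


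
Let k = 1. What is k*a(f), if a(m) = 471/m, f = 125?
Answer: 471/125 ≈ 3.7680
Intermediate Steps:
k*a(f) = 1*(471/125) = 471/125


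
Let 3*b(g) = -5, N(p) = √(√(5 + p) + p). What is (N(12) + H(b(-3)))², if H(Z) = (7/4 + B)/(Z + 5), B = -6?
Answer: (-51 + 40*√(12 + √17))²/1600 ≈ 7.5096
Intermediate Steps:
N(p) = √(p + √(5 + p))
b(g) = -5/3 (b(g) = (⅓)*(-5) = -5/3)
H(Z) = -17/(4*(5 + Z)) (H(Z) = (7/4 - 6)/(Z + 5) = (7*(¼) - 6)/(5 + Z) = (7/4 - 6)/(5 + Z) = -17/(4*(5 + Z)))
(N(12) + H(b(-3)))² = (√(12 + √(5 + 12)) - 17/(20 + 4*(-5/3)))² = (√(12 + √17) - 17/(20 - 20/3))² = (√(12 + √17) - 17/40/3)² = (√(12 + √17) - 17*3/40)² = (√(12 + √17) - 51/40)² = (-51/40 + √(12 + √17))²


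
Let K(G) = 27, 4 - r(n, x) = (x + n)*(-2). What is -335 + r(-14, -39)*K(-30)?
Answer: -3089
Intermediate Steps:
r(n, x) = 4 + 2*n + 2*x (r(n, x) = 4 - (x + n)*(-2) = 4 - (n + x)*(-2) = 4 - (-2*n - 2*x) = 4 + (2*n + 2*x) = 4 + 2*n + 2*x)
-335 + r(-14, -39)*K(-30) = -335 + (4 + 2*(-14) + 2*(-39))*27 = -335 + (4 - 28 - 78)*27 = -335 - 102*27 = -335 - 2754 = -3089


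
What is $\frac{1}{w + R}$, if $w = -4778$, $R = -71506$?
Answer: $- \frac{1}{76284} \approx -1.3109 \cdot 10^{-5}$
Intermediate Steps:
$\frac{1}{w + R} = \frac{1}{-4778 - 71506} = \frac{1}{-76284} = - \frac{1}{76284}$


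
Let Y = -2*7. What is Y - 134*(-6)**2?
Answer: -4838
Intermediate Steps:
Y = -14
Y - 134*(-6)**2 = -14 - 134*(-6)**2 = -14 - 134*36 = -14 - 4824 = -4838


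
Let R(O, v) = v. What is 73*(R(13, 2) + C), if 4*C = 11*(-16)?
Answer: -3066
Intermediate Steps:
C = -44 (C = (11*(-16))/4 = (¼)*(-176) = -44)
73*(R(13, 2) + C) = 73*(2 - 44) = 73*(-42) = -3066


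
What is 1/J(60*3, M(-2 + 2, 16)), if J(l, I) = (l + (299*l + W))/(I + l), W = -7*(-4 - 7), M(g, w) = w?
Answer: 196/54077 ≈ 0.0036245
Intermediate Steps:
W = 77 (W = -7*(-11) = 77)
J(l, I) = (77 + 300*l)/(I + l) (J(l, I) = (l + (299*l + 77))/(I + l) = (l + (77 + 299*l))/(I + l) = (77 + 300*l)/(I + l))
1/J(60*3, M(-2 + 2, 16)) = 1/((77 + 300*(60*3))/(16 + 60*3)) = 1/((77 + 300*180)/(16 + 180)) = 1/((77 + 54000)/196) = 1/((1/196)*54077) = 1/(54077/196) = 196/54077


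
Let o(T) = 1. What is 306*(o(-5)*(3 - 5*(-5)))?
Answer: 8568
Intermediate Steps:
306*(o(-5)*(3 - 5*(-5))) = 306*(1*(3 - 5*(-5))) = 306*(1*(3 + 25)) = 306*(1*28) = 306*28 = 8568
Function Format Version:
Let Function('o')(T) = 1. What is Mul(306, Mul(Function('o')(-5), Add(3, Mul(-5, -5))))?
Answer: 8568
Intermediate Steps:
Mul(306, Mul(Function('o')(-5), Add(3, Mul(-5, -5)))) = Mul(306, Mul(1, Add(3, Mul(-5, -5)))) = Mul(306, Mul(1, Add(3, 25))) = Mul(306, Mul(1, 28)) = Mul(306, 28) = 8568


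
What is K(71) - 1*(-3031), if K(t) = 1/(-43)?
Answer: 130332/43 ≈ 3031.0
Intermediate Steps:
K(t) = -1/43
K(71) - 1*(-3031) = -1/43 - 1*(-3031) = -1/43 + 3031 = 130332/43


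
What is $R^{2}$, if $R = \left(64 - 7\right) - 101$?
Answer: $1936$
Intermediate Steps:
$R = -44$ ($R = 57 - 101 = -44$)
$R^{2} = \left(-44\right)^{2} = 1936$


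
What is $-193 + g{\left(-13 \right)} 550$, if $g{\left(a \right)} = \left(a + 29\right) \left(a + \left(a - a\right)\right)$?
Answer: $-114593$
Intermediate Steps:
$g{\left(a \right)} = a \left(29 + a\right)$ ($g{\left(a \right)} = \left(29 + a\right) \left(a + 0\right) = \left(29 + a\right) a = a \left(29 + a\right)$)
$-193 + g{\left(-13 \right)} 550 = -193 + - 13 \left(29 - 13\right) 550 = -193 + \left(-13\right) 16 \cdot 550 = -193 - 114400 = -114593$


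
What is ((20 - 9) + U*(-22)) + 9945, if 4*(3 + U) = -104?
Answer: 10594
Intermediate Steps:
U = -29 (U = -3 + (¼)*(-104) = -3 - 26 = -29)
((20 - 9) + U*(-22)) + 9945 = ((20 - 9) - 29*(-22)) + 9945 = (11 + 638) + 9945 = 649 + 9945 = 10594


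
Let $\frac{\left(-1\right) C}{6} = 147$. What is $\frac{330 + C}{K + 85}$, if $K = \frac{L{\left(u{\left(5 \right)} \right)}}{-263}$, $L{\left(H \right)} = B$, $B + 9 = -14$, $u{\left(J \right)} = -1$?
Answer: $- \frac{72588}{11189} \approx -6.4874$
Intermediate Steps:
$C = -882$ ($C = \left(-6\right) 147 = -882$)
$B = -23$ ($B = -9 - 14 = -23$)
$L{\left(H \right)} = -23$
$K = \frac{23}{263}$ ($K = - \frac{23}{-263} = \left(-23\right) \left(- \frac{1}{263}\right) = \frac{23}{263} \approx 0.087452$)
$\frac{330 + C}{K + 85} = \frac{330 - 882}{\frac{23}{263} + 85} = - \frac{552}{\frac{22378}{263}} = \left(-552\right) \frac{263}{22378} = - \frac{72588}{11189}$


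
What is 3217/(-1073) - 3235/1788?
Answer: -9223151/1918524 ≈ -4.8074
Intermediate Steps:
3217/(-1073) - 3235/1788 = 3217*(-1/1073) - 3235*1/1788 = -3217/1073 - 3235/1788 = -9223151/1918524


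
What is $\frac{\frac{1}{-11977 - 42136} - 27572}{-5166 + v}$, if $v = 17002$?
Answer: $- \frac{1492003637}{640481468} \approx -2.3295$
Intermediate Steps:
$\frac{\frac{1}{-11977 - 42136} - 27572}{-5166 + v} = \frac{\frac{1}{-11977 - 42136} - 27572}{-5166 + 17002} = \frac{\frac{1}{-54113} - 27572}{11836} = \left(- \frac{1}{54113} - 27572\right) \frac{1}{11836} = \left(- \frac{1492003637}{54113}\right) \frac{1}{11836} = - \frac{1492003637}{640481468}$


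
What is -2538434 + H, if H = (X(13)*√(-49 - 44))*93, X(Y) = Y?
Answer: -2538434 + 1209*I*√93 ≈ -2.5384e+6 + 11659.0*I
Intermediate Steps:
H = 1209*I*√93 (H = (13*√(-49 - 44))*93 = (13*√(-93))*93 = (13*(I*√93))*93 = (13*I*√93)*93 = 1209*I*√93 ≈ 11659.0*I)
-2538434 + H = -2538434 + 1209*I*√93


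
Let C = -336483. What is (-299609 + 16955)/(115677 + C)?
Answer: 15703/12267 ≈ 1.2801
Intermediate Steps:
(-299609 + 16955)/(115677 + C) = (-299609 + 16955)/(115677 - 336483) = -282654/(-220806) = -282654*(-1/220806) = 15703/12267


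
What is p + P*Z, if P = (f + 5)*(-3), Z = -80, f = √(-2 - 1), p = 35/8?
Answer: 9635/8 + 240*I*√3 ≈ 1204.4 + 415.69*I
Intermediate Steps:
p = 35/8 (p = 35*(⅛) = 35/8 ≈ 4.3750)
f = I*√3 (f = √(-3) = I*√3 ≈ 1.732*I)
P = -15 - 3*I*√3 (P = (I*√3 + 5)*(-3) = (5 + I*√3)*(-3) = -15 - 3*I*√3 ≈ -15.0 - 5.1962*I)
p + P*Z = 35/8 + (-15 - 3*I*√3)*(-80) = 35/8 + (1200 + 240*I*√3) = 9635/8 + 240*I*√3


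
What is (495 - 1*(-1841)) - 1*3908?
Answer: -1572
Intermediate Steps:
(495 - 1*(-1841)) - 1*3908 = (495 + 1841) - 3908 = 2336 - 3908 = -1572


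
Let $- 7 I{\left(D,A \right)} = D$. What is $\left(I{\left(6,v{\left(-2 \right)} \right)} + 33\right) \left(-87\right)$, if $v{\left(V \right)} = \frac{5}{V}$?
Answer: $- \frac{19575}{7} \approx -2796.4$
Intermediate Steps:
$I{\left(D,A \right)} = - \frac{D}{7}$
$\left(I{\left(6,v{\left(-2 \right)} \right)} + 33\right) \left(-87\right) = \left(\left(- \frac{1}{7}\right) 6 + 33\right) \left(-87\right) = \left(- \frac{6}{7} + 33\right) \left(-87\right) = \frac{225}{7} \left(-87\right) = - \frac{19575}{7}$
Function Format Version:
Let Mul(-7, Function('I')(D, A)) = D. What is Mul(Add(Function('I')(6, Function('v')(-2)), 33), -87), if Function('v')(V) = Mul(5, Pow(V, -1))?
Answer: Rational(-19575, 7) ≈ -2796.4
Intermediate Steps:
Function('I')(D, A) = Mul(Rational(-1, 7), D)
Mul(Add(Function('I')(6, Function('v')(-2)), 33), -87) = Mul(Add(Mul(Rational(-1, 7), 6), 33), -87) = Mul(Add(Rational(-6, 7), 33), -87) = Mul(Rational(225, 7), -87) = Rational(-19575, 7)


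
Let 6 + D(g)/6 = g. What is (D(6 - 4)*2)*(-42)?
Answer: 2016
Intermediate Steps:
D(g) = -36 + 6*g
(D(6 - 4)*2)*(-42) = ((-36 + 6*(6 - 4))*2)*(-42) = ((-36 + 6*2)*2)*(-42) = ((-36 + 12)*2)*(-42) = -24*2*(-42) = -48*(-42) = 2016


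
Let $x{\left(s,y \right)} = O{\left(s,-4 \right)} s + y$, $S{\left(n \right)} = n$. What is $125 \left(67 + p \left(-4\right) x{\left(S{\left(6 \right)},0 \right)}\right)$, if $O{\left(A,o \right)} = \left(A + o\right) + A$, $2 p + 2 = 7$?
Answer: $-51625$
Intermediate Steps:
$p = \frac{5}{2}$ ($p = -1 + \frac{1}{2} \cdot 7 = -1 + \frac{7}{2} = \frac{5}{2} \approx 2.5$)
$O{\left(A,o \right)} = o + 2 A$
$x{\left(s,y \right)} = y + s \left(-4 + 2 s\right)$ ($x{\left(s,y \right)} = \left(-4 + 2 s\right) s + y = s \left(-4 + 2 s\right) + y = y + s \left(-4 + 2 s\right)$)
$125 \left(67 + p \left(-4\right) x{\left(S{\left(6 \right)},0 \right)}\right) = 125 \left(67 + \frac{5}{2} \left(-4\right) \left(0 + 2 \cdot 6 \left(-2 + 6\right)\right)\right) = 125 \left(67 - 10 \left(0 + 2 \cdot 6 \cdot 4\right)\right) = 125 \left(67 - 10 \left(0 + 48\right)\right) = 125 \left(67 - 480\right) = 125 \left(-413\right) = -51625$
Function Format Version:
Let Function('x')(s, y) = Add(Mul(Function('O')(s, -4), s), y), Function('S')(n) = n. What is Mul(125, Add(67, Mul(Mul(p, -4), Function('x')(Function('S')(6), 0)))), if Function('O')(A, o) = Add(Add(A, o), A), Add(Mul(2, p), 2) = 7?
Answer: -51625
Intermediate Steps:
p = Rational(5, 2) (p = Add(-1, Mul(Rational(1, 2), 7)) = Add(-1, Rational(7, 2)) = Rational(5, 2) ≈ 2.5000)
Function('O')(A, o) = Add(o, Mul(2, A))
Function('x')(s, y) = Add(y, Mul(s, Add(-4, Mul(2, s)))) (Function('x')(s, y) = Add(Mul(Add(-4, Mul(2, s)), s), y) = Add(Mul(s, Add(-4, Mul(2, s))), y) = Add(y, Mul(s, Add(-4, Mul(2, s)))))
Mul(125, Add(67, Mul(Mul(p, -4), Function('x')(Function('S')(6), 0)))) = Mul(125, Add(67, Mul(Mul(Rational(5, 2), -4), Add(0, Mul(2, 6, Add(-2, 6)))))) = Mul(125, Add(67, Mul(-10, Add(0, Mul(2, 6, 4))))) = Mul(125, Add(67, Mul(-10, Add(0, 48)))) = Mul(125, Add(67, Mul(-10, 48))) = Mul(125, Add(67, -480)) = Mul(125, -413) = -51625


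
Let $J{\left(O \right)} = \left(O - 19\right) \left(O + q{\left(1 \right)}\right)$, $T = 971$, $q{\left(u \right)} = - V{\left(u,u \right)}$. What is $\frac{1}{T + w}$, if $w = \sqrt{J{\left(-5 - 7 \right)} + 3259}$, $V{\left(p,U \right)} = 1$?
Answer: $\frac{971}{939179} - \frac{\sqrt{3662}}{939179} \approx 0.00096945$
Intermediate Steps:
$q{\left(u \right)} = -1$ ($q{\left(u \right)} = \left(-1\right) 1 = -1$)
$J{\left(O \right)} = \left(-1 + O\right) \left(-19 + O\right)$ ($J{\left(O \right)} = \left(O - 19\right) \left(O - 1\right) = \left(-19 + O\right) \left(-1 + O\right) = \left(-1 + O\right) \left(-19 + O\right)$)
$w = \sqrt{3662}$ ($w = \sqrt{\left(19 + \left(-5 - 7\right)^{2} - 20 \left(-5 - 7\right)\right) + 3259} = \sqrt{\left(19 + \left(-12\right)^{2} - -240\right) + 3259} = \sqrt{\left(19 + 144 + 240\right) + 3259} = \sqrt{403 + 3259} = \sqrt{3662} \approx 60.514$)
$\frac{1}{T + w} = \frac{1}{971 + \sqrt{3662}}$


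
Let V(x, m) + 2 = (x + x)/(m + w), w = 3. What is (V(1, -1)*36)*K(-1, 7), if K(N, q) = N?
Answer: 36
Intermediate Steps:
V(x, m) = -2 + 2*x/(3 + m) (V(x, m) = -2 + (x + x)/(m + 3) = -2 + (2*x)/(3 + m) = -2 + 2*x/(3 + m))
(V(1, -1)*36)*K(-1, 7) = ((2*(-3 + 1 - 1*(-1))/(3 - 1))*36)*(-1) = ((2*(-3 + 1 + 1)/2)*36)*(-1) = ((2*(1/2)*(-1))*36)*(-1) = -1*36*(-1) = -36*(-1) = 36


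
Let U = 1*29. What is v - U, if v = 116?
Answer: 87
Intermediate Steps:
U = 29
v - U = 116 - 1*29 = 116 - 29 = 87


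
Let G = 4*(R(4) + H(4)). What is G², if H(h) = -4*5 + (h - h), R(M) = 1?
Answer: 5776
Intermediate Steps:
H(h) = -20 (H(h) = -20 + 0 = -20)
G = -76 (G = 4*(1 - 20) = 4*(-19) = -76)
G² = (-76)² = 5776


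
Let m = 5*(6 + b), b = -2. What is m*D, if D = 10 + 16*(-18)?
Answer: -5560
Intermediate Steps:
D = -278 (D = 10 - 288 = -278)
m = 20 (m = 5*(6 - 2) = 5*4 = 20)
m*D = 20*(-278) = -5560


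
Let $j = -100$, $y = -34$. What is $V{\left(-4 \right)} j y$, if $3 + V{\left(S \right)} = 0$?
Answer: $-10200$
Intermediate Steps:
$V{\left(S \right)} = -3$ ($V{\left(S \right)} = -3 + 0 = -3$)
$V{\left(-4 \right)} j y = \left(-3\right) \left(-100\right) \left(-34\right) = 300 \left(-34\right) = -10200$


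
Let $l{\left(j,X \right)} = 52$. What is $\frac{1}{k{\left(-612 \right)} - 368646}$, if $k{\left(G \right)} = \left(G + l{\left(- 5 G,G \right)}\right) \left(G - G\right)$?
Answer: $- \frac{1}{368646} \approx -2.7126 \cdot 10^{-6}$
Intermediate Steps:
$k{\left(G \right)} = 0$ ($k{\left(G \right)} = \left(G + 52\right) \left(G - G\right) = \left(52 + G\right) 0 = 0$)
$\frac{1}{k{\left(-612 \right)} - 368646} = \frac{1}{0 - 368646} = \frac{1}{-368646} = - \frac{1}{368646}$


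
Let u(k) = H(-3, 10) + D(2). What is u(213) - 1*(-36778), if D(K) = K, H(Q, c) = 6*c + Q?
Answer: 36837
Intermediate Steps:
H(Q, c) = Q + 6*c
u(k) = 59 (u(k) = (-3 + 6*10) + 2 = (-3 + 60) + 2 = 57 + 2 = 59)
u(213) - 1*(-36778) = 59 - 1*(-36778) = 59 + 36778 = 36837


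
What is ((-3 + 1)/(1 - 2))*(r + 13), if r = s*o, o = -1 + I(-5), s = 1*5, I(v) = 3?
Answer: 46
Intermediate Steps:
s = 5
o = 2 (o = -1 + 3 = 2)
r = 10 (r = 5*2 = 10)
((-3 + 1)/(1 - 2))*(r + 13) = ((-3 + 1)/(1 - 2))*(10 + 13) = -2/(-1)*23 = -2*(-1)*23 = 2*23 = 46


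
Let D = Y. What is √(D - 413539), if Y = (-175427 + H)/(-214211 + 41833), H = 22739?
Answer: I*√3071985961825603/86189 ≈ 643.07*I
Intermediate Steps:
Y = 76344/86189 (Y = (-175427 + 22739)/(-214211 + 41833) = -152688/(-172378) = -152688*(-1/172378) = 76344/86189 ≈ 0.88577)
D = 76344/86189 ≈ 0.88577
√(D - 413539) = √(76344/86189 - 413539) = √(-35642436527/86189) = I*√3071985961825603/86189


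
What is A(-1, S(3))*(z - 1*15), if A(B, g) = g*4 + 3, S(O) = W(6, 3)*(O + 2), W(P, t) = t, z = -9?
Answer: -1512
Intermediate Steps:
S(O) = 6 + 3*O (S(O) = 3*(O + 2) = 3*(2 + O) = 6 + 3*O)
A(B, g) = 3 + 4*g (A(B, g) = 4*g + 3 = 3 + 4*g)
A(-1, S(3))*(z - 1*15) = (3 + 4*(6 + 3*3))*(-9 - 1*15) = (3 + 4*(6 + 9))*(-9 - 15) = (3 + 4*15)*(-24) = (3 + 60)*(-24) = 63*(-24) = -1512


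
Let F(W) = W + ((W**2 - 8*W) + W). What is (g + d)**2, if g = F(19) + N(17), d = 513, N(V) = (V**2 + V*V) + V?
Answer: 1836025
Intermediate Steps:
N(V) = V + 2*V**2 (N(V) = (V**2 + V**2) + V = 2*V**2 + V = V + 2*V**2)
F(W) = W**2 - 6*W (F(W) = W + (W**2 - 7*W) = W**2 - 6*W)
g = 842 (g = 19*(-6 + 19) + 17*(1 + 2*17) = 19*13 + 17*(1 + 34) = 247 + 17*35 = 247 + 595 = 842)
(g + d)**2 = (842 + 513)**2 = 1355**2 = 1836025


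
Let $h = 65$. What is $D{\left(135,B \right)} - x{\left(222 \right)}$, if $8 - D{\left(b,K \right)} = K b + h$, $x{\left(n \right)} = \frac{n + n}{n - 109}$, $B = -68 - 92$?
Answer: $\frac{2433915}{113} \approx 21539.0$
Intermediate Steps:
$B = -160$
$x{\left(n \right)} = \frac{2 n}{-109 + n}$
$D{\left(b,K \right)} = -57 - K b$ ($D{\left(b,K \right)} = 8 - \left(K b + 65\right) = 8 - \left(65 + K b\right) = -57 - K b$)
$D{\left(135,B \right)} - x{\left(222 \right)} = \left(-57 - \left(-160\right) 135\right) - 2 \cdot 222 \frac{1}{-109 + 222} = \left(-57 + 21600\right) - 2 \cdot 222 \cdot \frac{1}{113} = 21543 - 2 \cdot 222 \cdot \frac{1}{113} = 21543 - \frac{444}{113} = \frac{2433915}{113}$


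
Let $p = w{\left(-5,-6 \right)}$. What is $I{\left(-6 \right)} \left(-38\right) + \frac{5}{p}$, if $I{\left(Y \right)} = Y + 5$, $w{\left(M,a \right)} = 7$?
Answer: $\frac{271}{7} \approx 38.714$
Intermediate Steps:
$p = 7$
$I{\left(Y \right)} = 5 + Y$
$I{\left(-6 \right)} \left(-38\right) + \frac{5}{p} = \left(5 - 6\right) \left(-38\right) + \frac{5}{7} = \left(-1\right) \left(-38\right) + 5 \cdot \frac{1}{7} = 38 + \frac{5}{7} = \frac{271}{7}$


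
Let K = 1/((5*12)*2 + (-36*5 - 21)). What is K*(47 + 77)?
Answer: -124/81 ≈ -1.5309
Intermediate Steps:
K = -1/81 (K = 1/(60*2 + (-180 - 21)) = 1/(120 - 201) = 1/(-81) = -1/81 ≈ -0.012346)
K*(47 + 77) = -(47 + 77)/81 = -1/81*124 = -124/81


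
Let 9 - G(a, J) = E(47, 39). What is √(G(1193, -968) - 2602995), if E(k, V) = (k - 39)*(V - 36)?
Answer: I*√2603010 ≈ 1613.4*I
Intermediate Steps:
E(k, V) = (-39 + k)*(-36 + V)
G(a, J) = -15 (G(a, J) = 9 - (1404 - 39*39 - 36*47 + 39*47) = 9 - (1404 - 1521 - 1692 + 1833) = 9 - 1*24 = 9 - 24 = -15)
√(G(1193, -968) - 2602995) = √(-15 - 2602995) = √(-2603010) = I*√2603010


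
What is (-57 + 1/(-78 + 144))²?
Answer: 14145121/4356 ≈ 3247.3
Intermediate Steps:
(-57 + 1/(-78 + 144))² = (-57 + 1/66)² = (-3761/66)² = 14145121/4356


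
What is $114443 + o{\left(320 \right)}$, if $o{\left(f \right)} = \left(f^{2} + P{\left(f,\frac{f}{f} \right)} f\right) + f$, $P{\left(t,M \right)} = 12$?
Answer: $221003$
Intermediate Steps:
$o{\left(f \right)} = f^{2} + 13 f$ ($o{\left(f \right)} = \left(f^{2} + 12 f\right) + f = f^{2} + 13 f$)
$114443 + o{\left(320 \right)} = 114443 + 320 \left(13 + 320\right) = 114443 + 320 \cdot 333 = 114443 + 106560 = 221003$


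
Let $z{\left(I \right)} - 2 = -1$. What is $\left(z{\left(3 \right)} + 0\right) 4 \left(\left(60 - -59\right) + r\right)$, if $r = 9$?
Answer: $512$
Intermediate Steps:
$z{\left(I \right)} = 1$ ($z{\left(I \right)} = 2 - 1 = 1$)
$\left(z{\left(3 \right)} + 0\right) 4 \left(\left(60 - -59\right) + r\right) = \left(1 + 0\right) 4 \left(\left(60 - -59\right) + 9\right) = 1 \cdot 4 \left(\left(60 + 59\right) + 9\right) = 4 \left(119 + 9\right) = 4 \cdot 128 = 512$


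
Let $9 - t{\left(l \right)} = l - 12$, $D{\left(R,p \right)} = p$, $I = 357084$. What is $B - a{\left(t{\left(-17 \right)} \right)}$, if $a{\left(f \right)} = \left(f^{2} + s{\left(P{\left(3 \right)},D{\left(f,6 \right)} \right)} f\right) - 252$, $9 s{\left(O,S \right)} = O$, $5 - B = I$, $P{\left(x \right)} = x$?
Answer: $- \frac{1074851}{3} \approx -3.5828 \cdot 10^{5}$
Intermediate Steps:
$B = -357079$ ($B = 5 - 357084 = -357079$)
$s{\left(O,S \right)} = \frac{O}{9}$
$t{\left(l \right)} = 21 - l$ ($t{\left(l \right)} = 9 - \left(l - 12\right) = 9 - \left(-12 + l\right) = 21 - l$)
$a{\left(f \right)} = -252 + f^{2} + \frac{f}{3}$ ($a{\left(f \right)} = \left(f^{2} + \frac{1}{9} \cdot 3 f\right) - 252 = \left(f^{2} + \frac{f}{3}\right) - 252 = -252 + f^{2} + \frac{f}{3}$)
$B - a{\left(t{\left(-17 \right)} \right)} = -357079 - \left(-252 + \left(21 - -17\right)^{2} + \frac{21 - -17}{3}\right) = -357079 - \left(-252 + \left(21 + 17\right)^{2} + \frac{21 + 17}{3}\right) = -357079 - \left(-252 + 38^{2} + \frac{1}{3} \cdot 38\right) = -357079 - \left(-252 + 1444 + \frac{38}{3}\right) = -357079 - \frac{3614}{3} = - \frac{1074851}{3}$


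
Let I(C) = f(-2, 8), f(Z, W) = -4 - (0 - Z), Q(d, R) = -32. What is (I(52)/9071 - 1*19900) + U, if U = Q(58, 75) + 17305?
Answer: -23829523/9071 ≈ -2627.0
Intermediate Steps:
f(Z, W) = -4 + Z (f(Z, W) = -4 - (-1)*Z = -4 + Z)
I(C) = -6 (I(C) = -4 - 2 = -6)
U = 17273 (U = -32 + 17305 = 17273)
(I(52)/9071 - 1*19900) + U = (-6/9071 - 1*19900) + 17273 = (-6*1/9071 - 19900) + 17273 = (-6/9071 - 19900) + 17273 = -180512906/9071 + 17273 = -23829523/9071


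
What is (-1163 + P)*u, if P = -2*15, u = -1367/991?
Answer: 1630831/991 ≈ 1645.6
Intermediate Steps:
u = -1367/991 (u = -1367*1/991 = -1367/991 ≈ -1.3794)
P = -30
(-1163 + P)*u = (-1163 - 30)*(-1367/991) = -1193*(-1367/991) = 1630831/991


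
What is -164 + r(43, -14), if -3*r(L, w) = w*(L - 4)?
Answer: 18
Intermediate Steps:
r(L, w) = -w*(-4 + L)/3 (r(L, w) = -w*(L - 4)/3 = -w*(-4 + L)/3)
-164 + r(43, -14) = -164 + (⅓)*(-14)*(4 - 1*43) = -164 + (⅓)*(-14)*(4 - 43) = -164 + (⅓)*(-14)*(-39) = -164 + 182 = 18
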